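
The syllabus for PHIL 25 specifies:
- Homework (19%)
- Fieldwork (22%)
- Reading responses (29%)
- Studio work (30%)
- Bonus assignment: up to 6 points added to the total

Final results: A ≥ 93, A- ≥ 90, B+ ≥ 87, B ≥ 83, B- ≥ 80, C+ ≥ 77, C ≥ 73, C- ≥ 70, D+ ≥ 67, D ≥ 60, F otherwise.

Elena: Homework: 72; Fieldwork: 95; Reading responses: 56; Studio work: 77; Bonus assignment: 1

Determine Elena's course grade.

Weighted total:
  Homework 72 × 0.19 = 13.68
  Fieldwork 95 × 0.22 = 20.9
  Reading responses 56 × 0.29 = 16.24
  Studio work 77 × 0.3 = 23.1
Sum = 73.92
Bonus assignment: 73.92 + 1 = 74.92
74.92 is ≥ 73 and < 77 → C

C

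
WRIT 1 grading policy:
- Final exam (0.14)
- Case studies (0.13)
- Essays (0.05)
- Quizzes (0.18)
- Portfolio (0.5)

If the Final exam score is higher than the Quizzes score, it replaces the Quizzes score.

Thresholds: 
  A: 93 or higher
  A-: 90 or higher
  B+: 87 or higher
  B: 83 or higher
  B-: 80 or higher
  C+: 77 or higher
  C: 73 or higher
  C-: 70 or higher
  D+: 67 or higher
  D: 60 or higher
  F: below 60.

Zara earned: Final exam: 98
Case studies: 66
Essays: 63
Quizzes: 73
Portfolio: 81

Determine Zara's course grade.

Final exam (98) > Quizzes (73), so Quizzes counts as 98.
Weighted total:
  Final exam 98 × 0.14 = 13.72
  Case studies 66 × 0.13 = 8.58
  Essays 63 × 0.05 = 3.15
  Quizzes 98 × 0.18 = 17.64
  Portfolio 81 × 0.5 = 40.5
Sum = 83.59
83.59 is ≥ 83 and < 87 → B

B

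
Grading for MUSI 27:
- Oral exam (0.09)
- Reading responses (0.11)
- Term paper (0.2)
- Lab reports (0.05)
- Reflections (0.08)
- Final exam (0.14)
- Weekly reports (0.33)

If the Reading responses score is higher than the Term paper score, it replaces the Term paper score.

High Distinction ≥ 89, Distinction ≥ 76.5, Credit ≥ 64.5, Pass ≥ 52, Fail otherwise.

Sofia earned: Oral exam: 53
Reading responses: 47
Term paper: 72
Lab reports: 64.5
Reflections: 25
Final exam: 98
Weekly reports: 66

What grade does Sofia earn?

Reading responses (47) ≤ Term paper (72), so Term paper stays at 72.
Weighted total:
  Oral exam 53 × 0.09 = 4.77
  Reading responses 47 × 0.11 = 5.17
  Term paper 72 × 0.2 = 14.4
  Lab reports 64.5 × 0.05 = 3.225
  Reflections 25 × 0.08 = 2
  Final exam 98 × 0.14 = 13.72
  Weekly reports 66 × 0.33 = 21.78
Sum = 65.065
65.065 is ≥ 64.5 and < 76.5 → Credit

Credit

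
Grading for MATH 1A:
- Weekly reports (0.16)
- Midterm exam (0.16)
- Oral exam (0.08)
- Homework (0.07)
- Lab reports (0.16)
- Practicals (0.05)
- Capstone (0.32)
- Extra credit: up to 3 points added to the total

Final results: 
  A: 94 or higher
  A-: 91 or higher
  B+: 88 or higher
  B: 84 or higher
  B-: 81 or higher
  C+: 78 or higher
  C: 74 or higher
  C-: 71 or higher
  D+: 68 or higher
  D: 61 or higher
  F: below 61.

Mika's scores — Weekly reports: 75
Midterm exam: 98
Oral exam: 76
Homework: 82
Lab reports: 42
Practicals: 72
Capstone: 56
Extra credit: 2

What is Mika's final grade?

Weighted total:
  Weekly reports 75 × 0.16 = 12
  Midterm exam 98 × 0.16 = 15.68
  Oral exam 76 × 0.08 = 6.08
  Homework 82 × 0.07 = 5.74
  Lab reports 42 × 0.16 = 6.72
  Practicals 72 × 0.05 = 3.6
  Capstone 56 × 0.32 = 17.92
Sum = 67.74
Extra credit: 67.74 + 2 = 69.74
69.74 is ≥ 68 and < 71 → D+

D+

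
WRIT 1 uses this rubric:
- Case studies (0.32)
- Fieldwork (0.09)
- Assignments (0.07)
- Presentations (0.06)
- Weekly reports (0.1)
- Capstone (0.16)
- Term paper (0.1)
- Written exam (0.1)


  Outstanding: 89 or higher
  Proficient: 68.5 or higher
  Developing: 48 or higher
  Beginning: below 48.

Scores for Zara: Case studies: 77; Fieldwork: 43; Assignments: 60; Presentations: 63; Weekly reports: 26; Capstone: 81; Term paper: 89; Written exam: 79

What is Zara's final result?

Weighted total:
  Case studies 77 × 0.32 = 24.64
  Fieldwork 43 × 0.09 = 3.87
  Assignments 60 × 0.07 = 4.2
  Presentations 63 × 0.06 = 3.78
  Weekly reports 26 × 0.1 = 2.6
  Capstone 81 × 0.16 = 12.96
  Term paper 89 × 0.1 = 8.9
  Written exam 79 × 0.1 = 7.9
Sum = 68.85
68.85 is ≥ 68.5 and < 89 → Proficient

Proficient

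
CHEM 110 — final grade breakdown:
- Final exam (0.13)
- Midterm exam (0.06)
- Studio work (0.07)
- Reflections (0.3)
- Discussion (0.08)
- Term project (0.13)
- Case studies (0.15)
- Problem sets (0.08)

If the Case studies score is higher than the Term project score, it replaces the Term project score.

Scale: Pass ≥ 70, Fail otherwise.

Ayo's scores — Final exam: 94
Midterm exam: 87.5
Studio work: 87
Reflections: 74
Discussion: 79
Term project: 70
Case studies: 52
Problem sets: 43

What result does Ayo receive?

Case studies (52) ≤ Term project (70), so Term project stays at 70.
Weighted total:
  Final exam 94 × 0.13 = 12.22
  Midterm exam 87.5 × 0.06 = 5.25
  Studio work 87 × 0.07 = 6.09
  Reflections 74 × 0.3 = 22.2
  Discussion 79 × 0.08 = 6.32
  Term project 70 × 0.13 = 9.1
  Case studies 52 × 0.15 = 7.8
  Problem sets 43 × 0.08 = 3.44
Sum = 72.42
72.42 ≥ 70 → Pass

Pass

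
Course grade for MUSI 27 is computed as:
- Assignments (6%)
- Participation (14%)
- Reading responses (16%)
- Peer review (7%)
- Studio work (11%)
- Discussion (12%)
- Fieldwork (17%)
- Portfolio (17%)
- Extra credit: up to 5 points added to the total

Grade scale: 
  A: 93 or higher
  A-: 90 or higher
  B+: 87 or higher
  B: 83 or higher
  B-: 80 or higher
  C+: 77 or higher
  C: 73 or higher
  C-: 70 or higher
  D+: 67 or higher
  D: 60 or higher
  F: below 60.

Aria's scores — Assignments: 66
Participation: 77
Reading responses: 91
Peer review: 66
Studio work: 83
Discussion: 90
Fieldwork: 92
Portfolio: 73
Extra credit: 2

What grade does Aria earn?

B

Weighted total:
  Assignments 66 × 0.06 = 3.96
  Participation 77 × 0.14 = 10.78
  Reading responses 91 × 0.16 = 14.56
  Peer review 66 × 0.07 = 4.62
  Studio work 83 × 0.11 = 9.13
  Discussion 90 × 0.12 = 10.8
  Fieldwork 92 × 0.17 = 15.64
  Portfolio 73 × 0.17 = 12.41
Sum = 81.9
Extra credit: 81.9 + 2 = 83.9
83.9 is ≥ 83 and < 87 → B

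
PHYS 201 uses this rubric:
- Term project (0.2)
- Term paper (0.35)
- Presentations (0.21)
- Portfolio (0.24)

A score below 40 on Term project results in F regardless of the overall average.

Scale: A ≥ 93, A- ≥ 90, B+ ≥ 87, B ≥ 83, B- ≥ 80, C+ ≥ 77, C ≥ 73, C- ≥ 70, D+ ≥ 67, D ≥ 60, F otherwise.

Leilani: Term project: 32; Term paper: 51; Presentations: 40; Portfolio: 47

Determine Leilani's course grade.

Term project score 32 < 40: minimum not met.
Weighted total:
  Term project 32 × 0.2 = 6.4
  Term paper 51 × 0.35 = 17.85
  Presentations 40 × 0.21 = 8.4
  Portfolio 47 × 0.24 = 11.28
Sum = 43.93
Because the Term project minimum was not met, the result is F.

F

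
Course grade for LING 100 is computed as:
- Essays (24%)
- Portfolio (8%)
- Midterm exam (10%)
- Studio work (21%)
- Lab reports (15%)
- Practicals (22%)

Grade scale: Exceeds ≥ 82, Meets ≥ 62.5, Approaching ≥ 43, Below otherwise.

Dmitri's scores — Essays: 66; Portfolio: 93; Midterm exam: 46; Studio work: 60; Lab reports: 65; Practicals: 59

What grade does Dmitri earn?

Meets

Weighted total:
  Essays 66 × 0.24 = 15.84
  Portfolio 93 × 0.08 = 7.44
  Midterm exam 46 × 0.1 = 4.6
  Studio work 60 × 0.21 = 12.6
  Lab reports 65 × 0.15 = 9.75
  Practicals 59 × 0.22 = 12.98
Sum = 63.21
63.21 is ≥ 62.5 and < 82 → Meets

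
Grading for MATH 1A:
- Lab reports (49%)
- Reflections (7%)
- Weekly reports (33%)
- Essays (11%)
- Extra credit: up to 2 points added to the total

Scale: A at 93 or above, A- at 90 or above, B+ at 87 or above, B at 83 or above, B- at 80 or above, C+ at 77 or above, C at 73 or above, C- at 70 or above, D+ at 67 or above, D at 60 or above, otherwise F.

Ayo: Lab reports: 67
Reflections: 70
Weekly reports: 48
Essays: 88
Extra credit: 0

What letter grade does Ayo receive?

Weighted total:
  Lab reports 67 × 0.49 = 32.83
  Reflections 70 × 0.07 = 4.9
  Weekly reports 48 × 0.33 = 15.84
  Essays 88 × 0.11 = 9.68
Sum = 63.25
Extra credit: 63.25 + 0 = 63.25
63.25 is ≥ 60 and < 67 → D

D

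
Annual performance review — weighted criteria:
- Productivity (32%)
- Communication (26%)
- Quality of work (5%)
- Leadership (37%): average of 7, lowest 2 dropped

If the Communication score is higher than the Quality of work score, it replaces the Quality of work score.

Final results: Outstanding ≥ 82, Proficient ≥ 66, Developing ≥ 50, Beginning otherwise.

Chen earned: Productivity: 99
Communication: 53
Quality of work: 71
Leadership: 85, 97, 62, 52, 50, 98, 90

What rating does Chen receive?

Leadership: drop 50, 52 → average of remaining 5 = 432/5 = 86.4
Communication (53) ≤ Quality of work (71), so Quality of work stays at 71.
Weighted total:
  Productivity 99 × 0.32 = 31.68
  Communication 53 × 0.26 = 13.78
  Quality of work 71 × 0.05 = 3.55
  Leadership 86.4 × 0.37 = 31.968
Sum = 80.978
80.978 is ≥ 66 and < 82 → Proficient

Proficient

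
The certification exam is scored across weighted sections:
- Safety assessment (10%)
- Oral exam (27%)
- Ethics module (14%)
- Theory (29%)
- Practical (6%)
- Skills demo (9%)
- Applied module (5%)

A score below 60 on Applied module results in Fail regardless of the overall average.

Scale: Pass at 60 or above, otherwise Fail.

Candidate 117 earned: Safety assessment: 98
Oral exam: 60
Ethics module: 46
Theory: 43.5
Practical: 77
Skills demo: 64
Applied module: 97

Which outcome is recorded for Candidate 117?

Pass

Applied module score 97 ≥ 60: minimum met.
Weighted total:
  Safety assessment 98 × 0.1 = 9.8
  Oral exam 60 × 0.27 = 16.2
  Ethics module 46 × 0.14 = 6.44
  Theory 43.5 × 0.29 = 12.615
  Practical 77 × 0.06 = 4.62
  Skills demo 64 × 0.09 = 5.76
  Applied module 97 × 0.05 = 4.85
Sum = 60.285
60.285 ≥ 60 → Pass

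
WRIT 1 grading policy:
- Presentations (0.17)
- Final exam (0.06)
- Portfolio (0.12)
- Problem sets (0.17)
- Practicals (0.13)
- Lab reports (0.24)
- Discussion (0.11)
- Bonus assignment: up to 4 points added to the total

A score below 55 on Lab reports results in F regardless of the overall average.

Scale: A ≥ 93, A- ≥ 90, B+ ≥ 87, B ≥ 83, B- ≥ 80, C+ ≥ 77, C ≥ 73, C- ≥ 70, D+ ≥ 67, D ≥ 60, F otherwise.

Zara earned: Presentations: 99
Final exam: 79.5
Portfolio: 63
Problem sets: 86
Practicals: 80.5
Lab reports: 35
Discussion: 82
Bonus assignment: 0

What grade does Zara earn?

Lab reports score 35 < 55: minimum not met.
Weighted total:
  Presentations 99 × 0.17 = 16.83
  Final exam 79.5 × 0.06 = 4.77
  Portfolio 63 × 0.12 = 7.56
  Problem sets 86 × 0.17 = 14.62
  Practicals 80.5 × 0.13 = 10.465
  Lab reports 35 × 0.24 = 8.4
  Discussion 82 × 0.11 = 9.02
Sum = 71.665
Bonus assignment: 71.665 + 0 = 71.665
Because the Lab reports minimum was not met, the result is F.

F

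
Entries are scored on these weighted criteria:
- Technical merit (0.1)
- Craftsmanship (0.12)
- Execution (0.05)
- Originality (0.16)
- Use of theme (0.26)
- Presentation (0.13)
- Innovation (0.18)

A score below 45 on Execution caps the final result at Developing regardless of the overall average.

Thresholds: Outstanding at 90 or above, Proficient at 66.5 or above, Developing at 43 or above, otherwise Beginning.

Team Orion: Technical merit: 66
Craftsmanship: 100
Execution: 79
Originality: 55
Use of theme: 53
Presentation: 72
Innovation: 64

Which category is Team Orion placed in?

Developing

Execution score 79 ≥ 45: minimum met.
Weighted total:
  Technical merit 66 × 0.1 = 6.6
  Craftsmanship 100 × 0.12 = 12
  Execution 79 × 0.05 = 3.95
  Originality 55 × 0.16 = 8.8
  Use of theme 53 × 0.26 = 13.78
  Presentation 72 × 0.13 = 9.36
  Innovation 64 × 0.18 = 11.52
Sum = 66.01
66.01 is ≥ 43 and < 66.5 → Developing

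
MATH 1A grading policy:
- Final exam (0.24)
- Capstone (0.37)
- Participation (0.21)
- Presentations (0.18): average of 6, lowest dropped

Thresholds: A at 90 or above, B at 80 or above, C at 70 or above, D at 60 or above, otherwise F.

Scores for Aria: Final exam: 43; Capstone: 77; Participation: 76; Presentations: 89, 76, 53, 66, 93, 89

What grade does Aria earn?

D

Presentations: drop 53 → average of remaining 5 = 413/5 = 82.6
Weighted total:
  Final exam 43 × 0.24 = 10.32
  Capstone 77 × 0.37 = 28.49
  Participation 76 × 0.21 = 15.96
  Presentations 82.6 × 0.18 = 14.868
Sum = 69.638
69.638 is ≥ 60 and < 70 → D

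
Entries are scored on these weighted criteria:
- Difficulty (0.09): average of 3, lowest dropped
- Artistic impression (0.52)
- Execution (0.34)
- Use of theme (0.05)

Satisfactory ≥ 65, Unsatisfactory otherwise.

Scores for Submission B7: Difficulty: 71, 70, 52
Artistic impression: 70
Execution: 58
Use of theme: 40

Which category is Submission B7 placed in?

Difficulty: drop 52 → average of remaining 2 = 141/2 = 70.5
Weighted total:
  Difficulty 70.5 × 0.09 = 6.345
  Artistic impression 70 × 0.52 = 36.4
  Execution 58 × 0.34 = 19.72
  Use of theme 40 × 0.05 = 2
Sum = 64.465
64.465 < 65 → Unsatisfactory

Unsatisfactory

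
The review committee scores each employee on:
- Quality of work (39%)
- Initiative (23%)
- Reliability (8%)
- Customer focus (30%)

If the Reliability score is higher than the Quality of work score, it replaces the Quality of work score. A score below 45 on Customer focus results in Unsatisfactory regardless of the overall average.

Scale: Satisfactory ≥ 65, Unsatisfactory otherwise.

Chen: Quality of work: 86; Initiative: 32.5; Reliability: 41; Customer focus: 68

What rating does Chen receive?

Reliability (41) ≤ Quality of work (86), so Quality of work stays at 86.
Customer focus score 68 ≥ 45: minimum met.
Weighted total:
  Quality of work 86 × 0.39 = 33.54
  Initiative 32.5 × 0.23 = 7.475
  Reliability 41 × 0.08 = 3.28
  Customer focus 68 × 0.3 = 20.4
Sum = 64.695
64.695 < 65 → Unsatisfactory

Unsatisfactory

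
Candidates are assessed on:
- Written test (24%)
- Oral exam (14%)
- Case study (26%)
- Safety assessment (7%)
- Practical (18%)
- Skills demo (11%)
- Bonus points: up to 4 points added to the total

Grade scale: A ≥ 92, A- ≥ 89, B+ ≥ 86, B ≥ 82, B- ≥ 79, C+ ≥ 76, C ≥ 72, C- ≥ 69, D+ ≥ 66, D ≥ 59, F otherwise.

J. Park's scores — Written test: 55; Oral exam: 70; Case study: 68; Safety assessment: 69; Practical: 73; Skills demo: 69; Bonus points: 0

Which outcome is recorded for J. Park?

Weighted total:
  Written test 55 × 0.24 = 13.2
  Oral exam 70 × 0.14 = 9.8
  Case study 68 × 0.26 = 17.68
  Safety assessment 69 × 0.07 = 4.83
  Practical 73 × 0.18 = 13.14
  Skills demo 69 × 0.11 = 7.59
Sum = 66.24
Bonus points: 66.24 + 0 = 66.24
66.24 is ≥ 66 and < 69 → D+

D+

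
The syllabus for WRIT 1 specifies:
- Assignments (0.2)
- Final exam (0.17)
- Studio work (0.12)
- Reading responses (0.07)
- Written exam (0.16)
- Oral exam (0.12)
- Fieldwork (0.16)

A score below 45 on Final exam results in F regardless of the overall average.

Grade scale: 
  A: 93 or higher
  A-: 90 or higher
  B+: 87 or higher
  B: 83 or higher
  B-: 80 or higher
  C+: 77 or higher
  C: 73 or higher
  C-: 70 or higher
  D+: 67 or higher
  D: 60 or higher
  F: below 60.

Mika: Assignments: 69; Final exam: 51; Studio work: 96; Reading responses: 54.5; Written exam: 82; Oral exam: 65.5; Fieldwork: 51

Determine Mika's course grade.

Final exam score 51 ≥ 45: minimum met.
Weighted total:
  Assignments 69 × 0.2 = 13.8
  Final exam 51 × 0.17 = 8.67
  Studio work 96 × 0.12 = 11.52
  Reading responses 54.5 × 0.07 = 3.815
  Written exam 82 × 0.16 = 13.12
  Oral exam 65.5 × 0.12 = 7.86
  Fieldwork 51 × 0.16 = 8.16
Sum = 66.945
66.945 is ≥ 60 and < 67 → D

D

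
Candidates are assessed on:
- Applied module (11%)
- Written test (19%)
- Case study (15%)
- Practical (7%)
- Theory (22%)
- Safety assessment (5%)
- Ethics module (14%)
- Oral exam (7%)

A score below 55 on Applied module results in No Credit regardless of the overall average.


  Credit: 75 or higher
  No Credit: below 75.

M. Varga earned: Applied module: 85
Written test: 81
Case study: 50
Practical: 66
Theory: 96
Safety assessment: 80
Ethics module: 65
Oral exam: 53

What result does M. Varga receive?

No Credit

Applied module score 85 ≥ 55: minimum met.
Weighted total:
  Applied module 85 × 0.11 = 9.35
  Written test 81 × 0.19 = 15.39
  Case study 50 × 0.15 = 7.5
  Practical 66 × 0.07 = 4.62
  Theory 96 × 0.22 = 21.12
  Safety assessment 80 × 0.05 = 4
  Ethics module 65 × 0.14 = 9.1
  Oral exam 53 × 0.07 = 3.71
Sum = 74.79
74.79 < 75 → No Credit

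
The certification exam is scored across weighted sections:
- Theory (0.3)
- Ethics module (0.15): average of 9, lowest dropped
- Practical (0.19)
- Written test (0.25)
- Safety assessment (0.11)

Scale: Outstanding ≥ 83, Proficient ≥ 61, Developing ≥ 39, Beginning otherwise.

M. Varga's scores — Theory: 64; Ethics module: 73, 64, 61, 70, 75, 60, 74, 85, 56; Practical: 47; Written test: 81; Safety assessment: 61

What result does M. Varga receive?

Ethics module: drop 56 → average of remaining 8 = 562/8 = 70.25
Weighted total:
  Theory 64 × 0.3 = 19.2
  Ethics module 70.25 × 0.15 = 10.5375
  Practical 47 × 0.19 = 8.93
  Written test 81 × 0.25 = 20.25
  Safety assessment 61 × 0.11 = 6.71
Sum = 65.6275
65.6275 is ≥ 61 and < 83 → Proficient

Proficient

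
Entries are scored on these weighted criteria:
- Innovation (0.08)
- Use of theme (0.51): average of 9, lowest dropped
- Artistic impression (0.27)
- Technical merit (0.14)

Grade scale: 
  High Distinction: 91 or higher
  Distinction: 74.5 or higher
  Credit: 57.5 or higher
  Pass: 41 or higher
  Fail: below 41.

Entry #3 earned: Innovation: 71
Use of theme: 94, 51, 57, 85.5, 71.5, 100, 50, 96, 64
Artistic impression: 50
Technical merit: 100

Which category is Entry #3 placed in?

Use of theme: drop 50 → average of remaining 8 = 619/8 = 77.375
Weighted total:
  Innovation 71 × 0.08 = 5.68
  Use of theme 77.375 × 0.51 = 39.46125
  Artistic impression 50 × 0.27 = 13.5
  Technical merit 100 × 0.14 = 14
Sum = 72.64125
72.64125 is ≥ 57.5 and < 74.5 → Credit

Credit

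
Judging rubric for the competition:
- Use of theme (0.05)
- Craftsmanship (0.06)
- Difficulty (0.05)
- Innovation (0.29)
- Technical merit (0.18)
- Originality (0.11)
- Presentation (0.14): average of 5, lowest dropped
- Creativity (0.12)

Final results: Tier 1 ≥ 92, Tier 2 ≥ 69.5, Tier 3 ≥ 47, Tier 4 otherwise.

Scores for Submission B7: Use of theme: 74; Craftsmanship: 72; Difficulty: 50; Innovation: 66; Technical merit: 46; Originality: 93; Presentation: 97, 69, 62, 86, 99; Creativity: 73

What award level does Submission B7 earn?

Tier 3

Presentation: drop 62 → average of remaining 4 = 351/4 = 87.75
Weighted total:
  Use of theme 74 × 0.05 = 3.7
  Craftsmanship 72 × 0.06 = 4.32
  Difficulty 50 × 0.05 = 2.5
  Innovation 66 × 0.29 = 19.14
  Technical merit 46 × 0.18 = 8.28
  Originality 93 × 0.11 = 10.23
  Presentation 87.75 × 0.14 = 12.285
  Creativity 73 × 0.12 = 8.76
Sum = 69.215
69.215 is ≥ 47 and < 69.5 → Tier 3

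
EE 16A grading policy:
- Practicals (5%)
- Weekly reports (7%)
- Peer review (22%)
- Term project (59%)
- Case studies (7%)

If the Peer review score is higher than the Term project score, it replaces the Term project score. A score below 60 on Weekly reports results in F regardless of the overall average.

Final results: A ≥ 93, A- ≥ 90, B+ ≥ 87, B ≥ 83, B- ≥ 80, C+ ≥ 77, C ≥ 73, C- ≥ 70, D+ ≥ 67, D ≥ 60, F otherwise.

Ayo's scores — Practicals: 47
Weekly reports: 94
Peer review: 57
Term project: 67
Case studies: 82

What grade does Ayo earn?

D

Peer review (57) ≤ Term project (67), so Term project stays at 67.
Weekly reports score 94 ≥ 60: minimum met.
Weighted total:
  Practicals 47 × 0.05 = 2.35
  Weekly reports 94 × 0.07 = 6.58
  Peer review 57 × 0.22 = 12.54
  Term project 67 × 0.59 = 39.53
  Case studies 82 × 0.07 = 5.74
Sum = 66.74
66.74 is ≥ 60 and < 67 → D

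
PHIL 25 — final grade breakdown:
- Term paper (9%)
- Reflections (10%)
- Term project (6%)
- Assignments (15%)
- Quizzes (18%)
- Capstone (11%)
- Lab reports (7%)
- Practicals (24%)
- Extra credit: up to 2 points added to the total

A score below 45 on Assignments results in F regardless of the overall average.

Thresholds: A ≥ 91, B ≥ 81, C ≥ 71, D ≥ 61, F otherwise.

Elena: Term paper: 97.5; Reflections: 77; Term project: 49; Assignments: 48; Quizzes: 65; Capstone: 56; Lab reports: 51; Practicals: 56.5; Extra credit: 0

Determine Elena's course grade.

D

Assignments score 48 ≥ 45: minimum met.
Weighted total:
  Term paper 97.5 × 0.09 = 8.775
  Reflections 77 × 0.1 = 7.7
  Term project 49 × 0.06 = 2.94
  Assignments 48 × 0.15 = 7.2
  Quizzes 65 × 0.18 = 11.7
  Capstone 56 × 0.11 = 6.16
  Lab reports 51 × 0.07 = 3.57
  Practicals 56.5 × 0.24 = 13.56
Sum = 61.605
Extra credit: 61.605 + 0 = 61.605
61.605 is ≥ 61 and < 71 → D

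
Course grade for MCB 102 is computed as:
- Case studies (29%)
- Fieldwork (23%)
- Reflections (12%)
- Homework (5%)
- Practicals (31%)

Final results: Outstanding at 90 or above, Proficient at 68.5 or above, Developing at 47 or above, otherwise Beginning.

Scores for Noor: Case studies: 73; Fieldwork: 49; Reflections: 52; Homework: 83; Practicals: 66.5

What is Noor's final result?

Developing

Weighted total:
  Case studies 73 × 0.29 = 21.17
  Fieldwork 49 × 0.23 = 11.27
  Reflections 52 × 0.12 = 6.24
  Homework 83 × 0.05 = 4.15
  Practicals 66.5 × 0.31 = 20.615
Sum = 63.445
63.445 is ≥ 47 and < 68.5 → Developing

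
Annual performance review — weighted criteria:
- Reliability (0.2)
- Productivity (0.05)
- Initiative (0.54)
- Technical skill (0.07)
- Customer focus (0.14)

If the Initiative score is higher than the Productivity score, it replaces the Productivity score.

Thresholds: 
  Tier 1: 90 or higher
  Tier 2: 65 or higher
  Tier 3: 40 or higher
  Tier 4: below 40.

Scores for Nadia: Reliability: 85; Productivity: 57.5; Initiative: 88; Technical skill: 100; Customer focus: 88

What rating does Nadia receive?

Initiative (88) > Productivity (57.5), so Productivity counts as 88.
Weighted total:
  Reliability 85 × 0.2 = 17
  Productivity 88 × 0.05 = 4.4
  Initiative 88 × 0.54 = 47.52
  Technical skill 100 × 0.07 = 7
  Customer focus 88 × 0.14 = 12.32
Sum = 88.24
88.24 is ≥ 65 and < 90 → Tier 2

Tier 2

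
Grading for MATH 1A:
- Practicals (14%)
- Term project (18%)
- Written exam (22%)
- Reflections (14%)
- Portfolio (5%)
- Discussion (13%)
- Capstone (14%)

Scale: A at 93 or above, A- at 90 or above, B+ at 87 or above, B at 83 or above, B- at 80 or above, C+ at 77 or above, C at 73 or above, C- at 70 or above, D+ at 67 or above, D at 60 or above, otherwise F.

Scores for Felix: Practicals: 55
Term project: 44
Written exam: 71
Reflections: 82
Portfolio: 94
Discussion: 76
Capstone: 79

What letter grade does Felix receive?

D+

Weighted total:
  Practicals 55 × 0.14 = 7.7
  Term project 44 × 0.18 = 7.92
  Written exam 71 × 0.22 = 15.62
  Reflections 82 × 0.14 = 11.48
  Portfolio 94 × 0.05 = 4.7
  Discussion 76 × 0.13 = 9.88
  Capstone 79 × 0.14 = 11.06
Sum = 68.36
68.36 is ≥ 67 and < 70 → D+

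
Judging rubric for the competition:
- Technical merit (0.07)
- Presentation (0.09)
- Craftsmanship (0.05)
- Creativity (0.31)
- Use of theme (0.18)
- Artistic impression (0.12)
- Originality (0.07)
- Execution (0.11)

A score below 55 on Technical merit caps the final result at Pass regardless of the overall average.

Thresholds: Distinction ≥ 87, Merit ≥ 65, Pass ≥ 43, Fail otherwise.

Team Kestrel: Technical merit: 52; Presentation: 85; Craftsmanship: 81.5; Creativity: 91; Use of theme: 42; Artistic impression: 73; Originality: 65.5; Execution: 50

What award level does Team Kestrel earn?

Pass

Technical merit score 52 < 55: minimum not met.
Weighted total:
  Technical merit 52 × 0.07 = 3.64
  Presentation 85 × 0.09 = 7.65
  Craftsmanship 81.5 × 0.05 = 4.075
  Creativity 91 × 0.31 = 28.21
  Use of theme 42 × 0.18 = 7.56
  Artistic impression 73 × 0.12 = 8.76
  Originality 65.5 × 0.07 = 4.585
  Execution 50 × 0.11 = 5.5
Sum = 69.98
69.98 would be Merit; cap at Pass applies → Pass.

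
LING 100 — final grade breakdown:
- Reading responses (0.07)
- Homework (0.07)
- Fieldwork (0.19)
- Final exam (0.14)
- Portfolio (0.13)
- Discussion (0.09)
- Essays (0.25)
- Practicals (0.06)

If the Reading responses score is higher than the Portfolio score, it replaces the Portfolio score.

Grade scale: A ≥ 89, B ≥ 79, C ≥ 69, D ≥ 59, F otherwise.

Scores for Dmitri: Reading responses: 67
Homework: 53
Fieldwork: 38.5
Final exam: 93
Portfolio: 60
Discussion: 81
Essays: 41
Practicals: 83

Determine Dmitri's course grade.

D

Reading responses (67) > Portfolio (60), so Portfolio counts as 67.
Weighted total:
  Reading responses 67 × 0.07 = 4.69
  Homework 53 × 0.07 = 3.71
  Fieldwork 38.5 × 0.19 = 7.315
  Final exam 93 × 0.14 = 13.02
  Portfolio 67 × 0.13 = 8.71
  Discussion 81 × 0.09 = 7.29
  Essays 41 × 0.25 = 10.25
  Practicals 83 × 0.06 = 4.98
Sum = 59.965
59.965 is ≥ 59 and < 69 → D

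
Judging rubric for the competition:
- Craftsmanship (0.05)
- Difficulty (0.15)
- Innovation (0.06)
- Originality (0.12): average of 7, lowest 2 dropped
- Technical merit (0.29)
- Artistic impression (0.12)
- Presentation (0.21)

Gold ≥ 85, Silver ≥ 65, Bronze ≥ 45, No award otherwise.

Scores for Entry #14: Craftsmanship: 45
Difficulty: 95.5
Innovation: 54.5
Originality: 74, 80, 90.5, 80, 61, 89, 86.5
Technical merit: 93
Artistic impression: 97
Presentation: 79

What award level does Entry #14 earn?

Gold

Originality: drop 61, 74 → average of remaining 5 = 426/5 = 85.2
Weighted total:
  Craftsmanship 45 × 0.05 = 2.25
  Difficulty 95.5 × 0.15 = 14.325
  Innovation 54.5 × 0.06 = 3.27
  Originality 85.2 × 0.12 = 10.224
  Technical merit 93 × 0.29 = 26.97
  Artistic impression 97 × 0.12 = 11.64
  Presentation 79 × 0.21 = 16.59
Sum = 85.269
85.269 ≥ 85 → Gold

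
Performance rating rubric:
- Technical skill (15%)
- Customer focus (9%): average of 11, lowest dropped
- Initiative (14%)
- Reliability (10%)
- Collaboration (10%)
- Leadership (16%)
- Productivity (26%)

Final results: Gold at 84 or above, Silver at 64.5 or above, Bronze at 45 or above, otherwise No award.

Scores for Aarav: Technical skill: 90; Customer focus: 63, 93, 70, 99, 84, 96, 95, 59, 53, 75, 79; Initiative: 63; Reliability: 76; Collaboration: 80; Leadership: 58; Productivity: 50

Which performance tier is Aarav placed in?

Customer focus: drop 53 → average of remaining 10 = 813/10 = 81.3
Weighted total:
  Technical skill 90 × 0.15 = 13.5
  Customer focus 81.3 × 0.09 = 7.317
  Initiative 63 × 0.14 = 8.82
  Reliability 76 × 0.1 = 7.6
  Collaboration 80 × 0.1 = 8
  Leadership 58 × 0.16 = 9.28
  Productivity 50 × 0.26 = 13
Sum = 67.517
67.517 is ≥ 64.5 and < 84 → Silver

Silver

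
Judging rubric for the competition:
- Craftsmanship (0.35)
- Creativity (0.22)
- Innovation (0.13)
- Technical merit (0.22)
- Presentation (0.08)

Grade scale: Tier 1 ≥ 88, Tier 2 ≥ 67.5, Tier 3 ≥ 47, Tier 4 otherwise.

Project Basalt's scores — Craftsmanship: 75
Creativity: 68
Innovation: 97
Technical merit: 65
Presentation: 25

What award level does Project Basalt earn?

Tier 2

Weighted total:
  Craftsmanship 75 × 0.35 = 26.25
  Creativity 68 × 0.22 = 14.96
  Innovation 97 × 0.13 = 12.61
  Technical merit 65 × 0.22 = 14.3
  Presentation 25 × 0.08 = 2
Sum = 70.12
70.12 is ≥ 67.5 and < 88 → Tier 2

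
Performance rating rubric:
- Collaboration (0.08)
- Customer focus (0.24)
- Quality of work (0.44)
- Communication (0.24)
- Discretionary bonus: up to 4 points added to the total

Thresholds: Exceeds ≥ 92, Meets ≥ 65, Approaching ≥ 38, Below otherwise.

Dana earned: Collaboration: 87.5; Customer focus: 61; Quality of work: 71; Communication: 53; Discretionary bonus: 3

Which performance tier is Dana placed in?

Meets

Weighted total:
  Collaboration 87.5 × 0.08 = 7
  Customer focus 61 × 0.24 = 14.64
  Quality of work 71 × 0.44 = 31.24
  Communication 53 × 0.24 = 12.72
Sum = 65.6
Discretionary bonus: 65.6 + 3 = 68.6
68.6 is ≥ 65 and < 92 → Meets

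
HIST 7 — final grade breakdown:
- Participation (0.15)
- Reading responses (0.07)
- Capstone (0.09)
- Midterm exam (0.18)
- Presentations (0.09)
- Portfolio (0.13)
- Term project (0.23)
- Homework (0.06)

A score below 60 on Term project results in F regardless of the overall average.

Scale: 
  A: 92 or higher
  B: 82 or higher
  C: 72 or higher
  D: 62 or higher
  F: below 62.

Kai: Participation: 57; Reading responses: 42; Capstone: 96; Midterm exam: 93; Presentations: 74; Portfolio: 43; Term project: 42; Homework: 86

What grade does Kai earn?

Term project score 42 < 60: minimum not met.
Weighted total:
  Participation 57 × 0.15 = 8.55
  Reading responses 42 × 0.07 = 2.94
  Capstone 96 × 0.09 = 8.64
  Midterm exam 93 × 0.18 = 16.74
  Presentations 74 × 0.09 = 6.66
  Portfolio 43 × 0.13 = 5.59
  Term project 42 × 0.23 = 9.66
  Homework 86 × 0.06 = 5.16
Sum = 63.94
Because the Term project minimum was not met, the result is F.

F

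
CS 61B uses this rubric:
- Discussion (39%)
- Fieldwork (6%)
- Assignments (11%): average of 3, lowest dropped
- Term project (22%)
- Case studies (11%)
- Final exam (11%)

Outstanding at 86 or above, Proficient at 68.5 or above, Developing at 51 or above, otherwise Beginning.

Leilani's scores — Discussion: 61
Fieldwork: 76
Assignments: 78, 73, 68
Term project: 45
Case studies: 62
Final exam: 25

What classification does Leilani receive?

Developing

Assignments: drop 68 → average of remaining 2 = 151/2 = 75.5
Weighted total:
  Discussion 61 × 0.39 = 23.79
  Fieldwork 76 × 0.06 = 4.56
  Assignments 75.5 × 0.11 = 8.305
  Term project 45 × 0.22 = 9.9
  Case studies 62 × 0.11 = 6.82
  Final exam 25 × 0.11 = 2.75
Sum = 56.125
56.125 is ≥ 51 and < 68.5 → Developing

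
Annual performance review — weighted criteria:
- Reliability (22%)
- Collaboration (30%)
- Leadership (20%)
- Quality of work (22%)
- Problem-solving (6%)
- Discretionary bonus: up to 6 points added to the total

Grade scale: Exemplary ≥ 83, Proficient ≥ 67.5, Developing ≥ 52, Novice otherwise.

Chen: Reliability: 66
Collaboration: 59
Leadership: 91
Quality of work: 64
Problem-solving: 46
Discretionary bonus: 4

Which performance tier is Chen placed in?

Weighted total:
  Reliability 66 × 0.22 = 14.52
  Collaboration 59 × 0.3 = 17.7
  Leadership 91 × 0.2 = 18.2
  Quality of work 64 × 0.22 = 14.08
  Problem-solving 46 × 0.06 = 2.76
Sum = 67.26
Discretionary bonus: 67.26 + 4 = 71.26
71.26 is ≥ 67.5 and < 83 → Proficient

Proficient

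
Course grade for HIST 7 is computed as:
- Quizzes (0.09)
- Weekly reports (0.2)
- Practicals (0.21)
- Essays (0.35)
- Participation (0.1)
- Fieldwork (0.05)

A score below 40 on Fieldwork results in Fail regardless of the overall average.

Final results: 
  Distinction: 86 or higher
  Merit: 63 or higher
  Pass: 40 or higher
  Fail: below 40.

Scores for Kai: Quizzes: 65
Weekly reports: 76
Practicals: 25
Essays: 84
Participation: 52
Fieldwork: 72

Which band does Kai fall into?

Merit

Fieldwork score 72 ≥ 40: minimum met.
Weighted total:
  Quizzes 65 × 0.09 = 5.85
  Weekly reports 76 × 0.2 = 15.2
  Practicals 25 × 0.21 = 5.25
  Essays 84 × 0.35 = 29.4
  Participation 52 × 0.1 = 5.2
  Fieldwork 72 × 0.05 = 3.6
Sum = 64.5
64.5 is ≥ 63 and < 86 → Merit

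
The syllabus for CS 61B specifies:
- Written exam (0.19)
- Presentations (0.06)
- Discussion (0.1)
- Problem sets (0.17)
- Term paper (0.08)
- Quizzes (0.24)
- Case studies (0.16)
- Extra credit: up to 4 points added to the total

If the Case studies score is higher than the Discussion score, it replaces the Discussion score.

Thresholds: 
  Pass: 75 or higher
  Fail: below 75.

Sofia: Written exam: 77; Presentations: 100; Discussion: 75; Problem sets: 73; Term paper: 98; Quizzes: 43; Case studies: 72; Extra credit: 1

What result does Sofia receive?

Fail

Case studies (72) ≤ Discussion (75), so Discussion stays at 75.
Weighted total:
  Written exam 77 × 0.19 = 14.63
  Presentations 100 × 0.06 = 6
  Discussion 75 × 0.1 = 7.5
  Problem sets 73 × 0.17 = 12.41
  Term paper 98 × 0.08 = 7.84
  Quizzes 43 × 0.24 = 10.32
  Case studies 72 × 0.16 = 11.52
Sum = 70.22
Extra credit: 70.22 + 1 = 71.22
71.22 < 75 → Fail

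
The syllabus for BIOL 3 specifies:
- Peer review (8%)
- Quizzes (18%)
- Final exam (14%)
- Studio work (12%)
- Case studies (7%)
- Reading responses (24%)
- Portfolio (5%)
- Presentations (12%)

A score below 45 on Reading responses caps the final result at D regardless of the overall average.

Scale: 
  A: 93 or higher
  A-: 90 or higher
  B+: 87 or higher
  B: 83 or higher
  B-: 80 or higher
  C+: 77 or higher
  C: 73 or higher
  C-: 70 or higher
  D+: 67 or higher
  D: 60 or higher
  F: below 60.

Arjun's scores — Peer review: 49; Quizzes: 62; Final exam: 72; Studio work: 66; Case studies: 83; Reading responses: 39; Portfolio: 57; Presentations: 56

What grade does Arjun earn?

Reading responses score 39 < 45: minimum not met.
Weighted total:
  Peer review 49 × 0.08 = 3.92
  Quizzes 62 × 0.18 = 11.16
  Final exam 72 × 0.14 = 10.08
  Studio work 66 × 0.12 = 7.92
  Case studies 83 × 0.07 = 5.81
  Reading responses 39 × 0.24 = 9.36
  Portfolio 57 × 0.05 = 2.85
  Presentations 56 × 0.12 = 6.72
Sum = 57.82
57.82 would be F; cap at D applies → F.

F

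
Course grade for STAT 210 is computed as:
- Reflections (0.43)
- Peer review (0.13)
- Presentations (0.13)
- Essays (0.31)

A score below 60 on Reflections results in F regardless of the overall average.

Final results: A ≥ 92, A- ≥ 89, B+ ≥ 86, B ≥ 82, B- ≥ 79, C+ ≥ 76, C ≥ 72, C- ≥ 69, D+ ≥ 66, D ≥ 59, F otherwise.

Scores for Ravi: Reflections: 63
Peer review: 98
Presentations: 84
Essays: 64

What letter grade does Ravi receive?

C-

Reflections score 63 ≥ 60: minimum met.
Weighted total:
  Reflections 63 × 0.43 = 27.09
  Peer review 98 × 0.13 = 12.74
  Presentations 84 × 0.13 = 10.92
  Essays 64 × 0.31 = 19.84
Sum = 70.59
70.59 is ≥ 69 and < 72 → C-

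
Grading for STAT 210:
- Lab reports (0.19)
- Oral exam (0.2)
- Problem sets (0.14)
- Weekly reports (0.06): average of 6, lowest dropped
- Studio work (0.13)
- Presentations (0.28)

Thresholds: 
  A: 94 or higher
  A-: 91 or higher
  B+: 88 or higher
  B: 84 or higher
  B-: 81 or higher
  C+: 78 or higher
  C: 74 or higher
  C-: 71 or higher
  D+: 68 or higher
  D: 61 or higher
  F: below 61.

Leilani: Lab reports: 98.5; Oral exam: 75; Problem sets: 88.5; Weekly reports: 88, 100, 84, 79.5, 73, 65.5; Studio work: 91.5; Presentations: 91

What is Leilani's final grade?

B+

Weekly reports: drop 65.5 → average of remaining 5 = 424.5/5 = 84.9
Weighted total:
  Lab reports 98.5 × 0.19 = 18.715
  Oral exam 75 × 0.2 = 15
  Problem sets 88.5 × 0.14 = 12.39
  Weekly reports 84.9 × 0.06 = 5.094
  Studio work 91.5 × 0.13 = 11.895
  Presentations 91 × 0.28 = 25.48
Sum = 88.574
88.574 is ≥ 88 and < 91 → B+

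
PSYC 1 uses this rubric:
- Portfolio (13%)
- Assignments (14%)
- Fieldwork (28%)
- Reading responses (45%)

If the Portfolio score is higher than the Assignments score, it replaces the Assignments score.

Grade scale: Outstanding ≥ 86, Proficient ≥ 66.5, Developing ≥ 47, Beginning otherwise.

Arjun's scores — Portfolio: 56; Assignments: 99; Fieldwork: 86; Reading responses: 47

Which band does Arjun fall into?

Portfolio (56) ≤ Assignments (99), so Assignments stays at 99.
Weighted total:
  Portfolio 56 × 0.13 = 7.28
  Assignments 99 × 0.14 = 13.86
  Fieldwork 86 × 0.28 = 24.08
  Reading responses 47 × 0.45 = 21.15
Sum = 66.37
66.37 is ≥ 47 and < 66.5 → Developing

Developing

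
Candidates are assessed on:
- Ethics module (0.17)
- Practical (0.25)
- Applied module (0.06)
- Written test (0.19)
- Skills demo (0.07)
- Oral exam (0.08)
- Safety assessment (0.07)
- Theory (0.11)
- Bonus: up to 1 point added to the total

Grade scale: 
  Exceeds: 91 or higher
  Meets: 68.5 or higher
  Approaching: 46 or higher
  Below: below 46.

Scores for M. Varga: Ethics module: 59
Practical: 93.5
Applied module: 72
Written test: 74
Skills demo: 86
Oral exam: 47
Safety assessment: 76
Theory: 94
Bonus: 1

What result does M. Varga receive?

Weighted total:
  Ethics module 59 × 0.17 = 10.03
  Practical 93.5 × 0.25 = 23.375
  Applied module 72 × 0.06 = 4.32
  Written test 74 × 0.19 = 14.06
  Skills demo 86 × 0.07 = 6.02
  Oral exam 47 × 0.08 = 3.76
  Safety assessment 76 × 0.07 = 5.32
  Theory 94 × 0.11 = 10.34
Sum = 77.225
Bonus: 77.225 + 1 = 78.225
78.225 is ≥ 68.5 and < 91 → Meets

Meets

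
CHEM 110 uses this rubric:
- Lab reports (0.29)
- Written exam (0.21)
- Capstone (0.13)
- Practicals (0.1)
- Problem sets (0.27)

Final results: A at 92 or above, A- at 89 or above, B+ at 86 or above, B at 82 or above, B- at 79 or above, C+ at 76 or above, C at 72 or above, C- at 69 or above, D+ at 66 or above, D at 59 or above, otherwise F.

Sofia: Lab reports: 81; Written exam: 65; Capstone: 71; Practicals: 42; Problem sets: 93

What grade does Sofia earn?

Weighted total:
  Lab reports 81 × 0.29 = 23.49
  Written exam 65 × 0.21 = 13.65
  Capstone 71 × 0.13 = 9.23
  Practicals 42 × 0.1 = 4.2
  Problem sets 93 × 0.27 = 25.11
Sum = 75.68
75.68 is ≥ 72 and < 76 → C

C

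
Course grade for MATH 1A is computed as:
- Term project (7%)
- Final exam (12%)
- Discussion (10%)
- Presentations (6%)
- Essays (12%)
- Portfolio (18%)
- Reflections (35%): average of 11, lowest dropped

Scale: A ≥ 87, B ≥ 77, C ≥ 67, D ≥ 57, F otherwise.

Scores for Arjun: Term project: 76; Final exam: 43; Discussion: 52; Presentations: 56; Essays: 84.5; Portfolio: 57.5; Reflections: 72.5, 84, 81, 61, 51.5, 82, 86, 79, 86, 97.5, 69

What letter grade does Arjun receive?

C

Reflections: drop 51.5 → average of remaining 10 = 798/10 = 79.8
Weighted total:
  Term project 76 × 0.07 = 5.32
  Final exam 43 × 0.12 = 5.16
  Discussion 52 × 0.1 = 5.2
  Presentations 56 × 0.06 = 3.36
  Essays 84.5 × 0.12 = 10.14
  Portfolio 57.5 × 0.18 = 10.35
  Reflections 79.8 × 0.35 = 27.93
Sum = 67.46
67.46 is ≥ 67 and < 77 → C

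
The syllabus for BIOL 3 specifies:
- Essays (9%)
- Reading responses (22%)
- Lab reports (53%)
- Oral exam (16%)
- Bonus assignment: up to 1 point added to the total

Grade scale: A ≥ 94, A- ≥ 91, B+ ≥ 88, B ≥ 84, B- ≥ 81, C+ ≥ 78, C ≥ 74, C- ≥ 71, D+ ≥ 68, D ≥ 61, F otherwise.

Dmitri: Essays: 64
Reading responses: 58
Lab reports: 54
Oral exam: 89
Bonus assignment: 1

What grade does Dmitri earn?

D

Weighted total:
  Essays 64 × 0.09 = 5.76
  Reading responses 58 × 0.22 = 12.76
  Lab reports 54 × 0.53 = 28.62
  Oral exam 89 × 0.16 = 14.24
Sum = 61.38
Bonus assignment: 61.38 + 1 = 62.38
62.38 is ≥ 61 and < 68 → D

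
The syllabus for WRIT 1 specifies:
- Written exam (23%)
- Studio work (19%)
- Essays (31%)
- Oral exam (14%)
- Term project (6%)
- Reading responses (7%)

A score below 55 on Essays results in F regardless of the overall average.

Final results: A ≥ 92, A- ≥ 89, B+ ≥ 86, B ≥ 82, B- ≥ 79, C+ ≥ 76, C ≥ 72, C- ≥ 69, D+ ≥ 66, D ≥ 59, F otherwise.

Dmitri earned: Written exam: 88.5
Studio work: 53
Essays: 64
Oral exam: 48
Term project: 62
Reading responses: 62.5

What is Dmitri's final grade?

Essays score 64 ≥ 55: minimum met.
Weighted total:
  Written exam 88.5 × 0.23 = 20.355
  Studio work 53 × 0.19 = 10.07
  Essays 64 × 0.31 = 19.84
  Oral exam 48 × 0.14 = 6.72
  Term project 62 × 0.06 = 3.72
  Reading responses 62.5 × 0.07 = 4.375
Sum = 65.08
65.08 is ≥ 59 and < 66 → D

D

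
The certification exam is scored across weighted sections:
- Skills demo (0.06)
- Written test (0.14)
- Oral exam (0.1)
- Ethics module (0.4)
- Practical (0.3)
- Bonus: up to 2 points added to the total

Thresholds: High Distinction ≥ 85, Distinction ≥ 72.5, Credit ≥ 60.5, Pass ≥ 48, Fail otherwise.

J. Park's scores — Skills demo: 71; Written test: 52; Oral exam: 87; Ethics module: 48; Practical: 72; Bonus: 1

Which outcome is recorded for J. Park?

Credit

Weighted total:
  Skills demo 71 × 0.06 = 4.26
  Written test 52 × 0.14 = 7.28
  Oral exam 87 × 0.1 = 8.7
  Ethics module 48 × 0.4 = 19.2
  Practical 72 × 0.3 = 21.6
Sum = 61.04
Bonus: 61.04 + 1 = 62.04
62.04 is ≥ 60.5 and < 72.5 → Credit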